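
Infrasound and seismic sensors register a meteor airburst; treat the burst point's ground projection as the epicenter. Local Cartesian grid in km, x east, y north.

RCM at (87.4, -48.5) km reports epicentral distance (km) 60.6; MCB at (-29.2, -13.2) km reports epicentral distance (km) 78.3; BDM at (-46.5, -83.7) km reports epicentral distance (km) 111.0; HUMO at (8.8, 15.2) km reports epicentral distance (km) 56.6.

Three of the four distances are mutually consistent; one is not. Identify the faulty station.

RCM

Solve using three stations at a time. Using MCB, BDM, HUMO (subtract circle equations pairwise → linear system) gives (x, y) ≈ (48.3, -25.7).
Distances from that point to each station vs reported:
  RCM: calculated 45.3 vs reported 60.6 → residual 15.3 km
  MCB: calculated 78.5 vs reported 78.3 → residual 0.2 km
  BDM: calculated 111.1 vs reported 111.0 → residual 0.1 km
  HUMO: calculated 56.8 vs reported 56.6 → residual 0.2 km
MCB, BDM, HUMO are mutually consistent (residuals ≈ 0); RCM is off by 15.3 km.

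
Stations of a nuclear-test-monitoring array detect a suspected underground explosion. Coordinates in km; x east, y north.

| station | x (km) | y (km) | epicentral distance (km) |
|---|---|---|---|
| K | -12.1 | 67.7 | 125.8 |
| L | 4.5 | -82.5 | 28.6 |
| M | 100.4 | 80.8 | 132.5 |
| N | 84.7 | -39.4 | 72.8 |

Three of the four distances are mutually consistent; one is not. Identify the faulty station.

Solve using three stations at a time. Using K, L, N (subtract circle equations pairwise → linear system) gives (x, y) ≈ (13.7, -55.4).
Distances from that point to each station vs reported:
  K: calculated 125.8 vs reported 125.8 → residual 0.0 km
  L: calculated 28.6 vs reported 28.6 → residual 0.0 km
  M: calculated 161.5 vs reported 132.5 → residual 29.0 km
  N: calculated 72.8 vs reported 72.8 → residual 0.0 km
K, L, N are mutually consistent (residuals ≈ 0); M is off by 29.0 km.

M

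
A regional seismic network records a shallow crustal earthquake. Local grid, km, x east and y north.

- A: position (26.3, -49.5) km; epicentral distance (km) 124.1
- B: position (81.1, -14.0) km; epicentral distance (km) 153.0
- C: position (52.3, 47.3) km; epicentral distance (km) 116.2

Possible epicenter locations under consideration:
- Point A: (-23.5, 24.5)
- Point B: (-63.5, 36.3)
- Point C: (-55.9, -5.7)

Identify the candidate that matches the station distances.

Point B

For each candidate, compare |candidate − station| to the reported distance:
Point A: residuals A 34.9, B 41.5, C 37.0 → max 41.5 km
Point B: residuals A 0.1, B 0.1, C 0.1 → max 0.1 km
Point C: residuals A 31.0, B 15.7, C 4.3 → max 31.0 km
Only Point B has all residuals ≈ 0.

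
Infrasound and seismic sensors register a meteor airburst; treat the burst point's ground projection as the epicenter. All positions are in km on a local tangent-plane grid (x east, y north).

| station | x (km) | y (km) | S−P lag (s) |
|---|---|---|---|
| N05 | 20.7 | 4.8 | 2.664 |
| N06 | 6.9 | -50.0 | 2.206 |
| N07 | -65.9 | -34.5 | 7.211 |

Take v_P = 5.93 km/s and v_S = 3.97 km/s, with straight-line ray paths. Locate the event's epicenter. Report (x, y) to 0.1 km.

Distance from S−P lag: d = Δt · v_P v_S / (v_P − v_S) = Δt · (5.93·3.97)/(5.93−3.97) ≈ 12.0113·Δt.
So d_N05 = 32.00, d_N06 = 26.50, d_N07 = 86.61 km.
Circle about each station: (x − 20.7)² + (y − 4.8)² = 32.00²; (x − 6.9)² + (y + 50.0)² = 26.50²; (x + 65.9)² + (y + 34.5)² = 86.61².
Subtracting the N05 equation from the N06 and N07 equations removes the quadratic terms:
-27.6 x − 109.6 y = 2417.83
-173.2 x − 78.6 y = -1395.76
Solving the 2×2 system: x ≈ 20.4, y ≈ -27.2 km.

(20.4, -27.2)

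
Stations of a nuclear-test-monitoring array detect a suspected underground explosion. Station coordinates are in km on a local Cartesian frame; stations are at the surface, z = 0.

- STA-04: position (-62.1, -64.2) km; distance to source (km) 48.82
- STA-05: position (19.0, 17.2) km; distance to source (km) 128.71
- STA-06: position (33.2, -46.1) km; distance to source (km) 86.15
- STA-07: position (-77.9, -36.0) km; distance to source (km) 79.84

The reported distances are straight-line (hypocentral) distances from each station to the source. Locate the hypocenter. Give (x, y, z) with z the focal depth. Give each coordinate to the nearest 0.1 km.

Each station gives a sphere (x−x_i)² + (y−y_i)² + z² = d_i² (stations at z=0).
Subtracting the STA-04 sphere from STA-05 and STA-06: z² cancels, leaving linear equations in x and y:
162.2 x + 162.8 y = -21504.08
190.6 x + 36.2 y = -9789.03
Solving: x ≈ -32.403, y ≈ -99.805 km (keep extra digits for the depth step; rounded: -32.4, -99.8).
Then from the STA-04 sphere: z² = 48.82² − (x + 62.1)² − (y + 64.2)² with x = -32.403, y = -99.805, so z ≈ 15.289 ≈ 15.3 km.
Check against STA-07 (with the unrounded solution): distance 79.84 ≈ 79.84 km. ✓

x ≈ -32.4 km, y ≈ -99.8 km, depth ≈ 15.3 km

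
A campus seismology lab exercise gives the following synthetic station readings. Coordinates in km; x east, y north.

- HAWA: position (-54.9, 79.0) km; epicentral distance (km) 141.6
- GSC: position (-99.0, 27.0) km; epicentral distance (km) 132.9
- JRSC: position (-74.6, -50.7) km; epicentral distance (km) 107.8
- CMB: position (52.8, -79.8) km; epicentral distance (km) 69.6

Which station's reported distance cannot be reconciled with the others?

Solve using three stations at a time. Using GSC, JRSC, CMB (subtract circle equations pairwise → linear system) gives (x, y) ≈ (27.2, -14.9).
Distances from that point to each station vs reported:
  HAWA: calculated 124.7 vs reported 141.6 → residual 16.9 km
  GSC: calculated 133.0 vs reported 132.9 → residual 0.1 km
  JRSC: calculated 107.9 vs reported 107.8 → residual 0.1 km
  CMB: calculated 69.7 vs reported 69.6 → residual 0.1 km
GSC, JRSC, CMB are mutually consistent (residuals ≈ 0); HAWA is off by 16.9 km.

HAWA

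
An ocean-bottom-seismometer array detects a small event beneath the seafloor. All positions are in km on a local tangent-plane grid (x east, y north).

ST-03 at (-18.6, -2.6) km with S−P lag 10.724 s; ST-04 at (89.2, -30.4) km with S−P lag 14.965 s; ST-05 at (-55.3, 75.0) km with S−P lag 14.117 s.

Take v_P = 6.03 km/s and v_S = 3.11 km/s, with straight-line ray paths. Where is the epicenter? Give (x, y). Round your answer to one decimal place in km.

Distance from S−P lag: d = Δt · v_P v_S / (v_P − v_S) = Δt · (6.03·3.11)/(6.03−3.11) ≈ 6.4224·Δt.
So d_ST-03 = 68.87, d_ST-04 = 96.11, d_ST-05 = 90.66 km.
Circle about each station: (x + 18.6)² + (y + 2.6)² = 68.87²; (x − 89.2)² + (y + 30.4)² = 96.11²; (x + 55.3)² + (y − 75.0)² = 90.66².
Subtracting the ST-03 equation from the ST-04 and ST-05 equations removes the quadratic terms:
215.6 x − 55.6 y = 4034.02
-73.4 x + 155.2 y = 4854.21
Solving the 2×2 system: x ≈ 30.5, y ≈ 45.7 km.

30.5 km east, 45.7 km north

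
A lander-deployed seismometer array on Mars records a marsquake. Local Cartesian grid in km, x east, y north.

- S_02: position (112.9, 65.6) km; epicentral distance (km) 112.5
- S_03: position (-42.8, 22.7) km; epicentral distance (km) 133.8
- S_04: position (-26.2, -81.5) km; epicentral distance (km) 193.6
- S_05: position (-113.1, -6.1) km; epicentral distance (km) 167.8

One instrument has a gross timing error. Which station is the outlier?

S_03

Solve using three stations at a time. Using S_02, S_04, S_05 (subtract circle equations pairwise → linear system) gives (x, y) ≈ (9.1, 108.8).
Distances from that point to each station vs reported:
  S_02: calculated 112.4 vs reported 112.5 → residual 0.1 km
  S_03: calculated 100.5 vs reported 133.8 → residual 33.3 km
  S_04: calculated 193.6 vs reported 193.6 → residual 0.0 km
  S_05: calculated 167.7 vs reported 167.8 → residual 0.1 km
S_02, S_04, S_05 are mutually consistent (residuals ≈ 0); S_03 is off by 33.3 km.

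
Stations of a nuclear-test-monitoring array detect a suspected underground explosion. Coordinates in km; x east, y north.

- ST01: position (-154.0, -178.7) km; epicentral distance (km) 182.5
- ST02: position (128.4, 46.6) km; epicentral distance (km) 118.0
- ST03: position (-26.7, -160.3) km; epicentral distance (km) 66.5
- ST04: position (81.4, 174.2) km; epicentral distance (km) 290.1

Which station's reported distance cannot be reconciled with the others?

Solve using three stations at a time. Using ST01, ST03, ST04 (subtract circle equations pairwise → linear system) gives (x, y) ≈ (14.2, -108.0).
Distances from that point to each station vs reported:
  ST01: calculated 182.5 vs reported 182.5 → residual 0.0 km
  ST02: calculated 192.2 vs reported 118.0 → residual 74.2 km
  ST03: calculated 66.4 vs reported 66.5 → residual 0.1 km
  ST04: calculated 290.1 vs reported 290.1 → residual 0.0 km
ST01, ST03, ST04 are mutually consistent (residuals ≈ 0); ST02 is off by 74.2 km.

ST02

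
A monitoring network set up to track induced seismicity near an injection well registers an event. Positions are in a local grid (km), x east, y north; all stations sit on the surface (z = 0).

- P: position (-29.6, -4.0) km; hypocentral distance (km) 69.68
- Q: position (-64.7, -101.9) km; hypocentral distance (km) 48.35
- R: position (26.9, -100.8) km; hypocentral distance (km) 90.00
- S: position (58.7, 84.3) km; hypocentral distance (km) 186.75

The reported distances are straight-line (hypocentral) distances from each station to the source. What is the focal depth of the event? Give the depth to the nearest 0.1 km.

Each station gives a sphere (x−x_i)² + (y−y_i)² + z² = d_i² (stations at z=0).
Subtracting the P sphere from Q and R: z² cancels, leaving linear equations in x and y:
-70.2 x − 195.8 y = 16195.12
113.0 x − 193.6 y = 6747.39
Solving: x ≈ -50.796, y ≈ -64.501 km (keep extra digits for the depth step; rounded: -50.8, -64.5).
Then from the P sphere: z² = 69.68² − (x + 29.6)² − (y + 4.0)² with x = -50.796, y = -64.501, so z ≈ 27.307 ≈ 27.3 km.

z ≈ 27.3 km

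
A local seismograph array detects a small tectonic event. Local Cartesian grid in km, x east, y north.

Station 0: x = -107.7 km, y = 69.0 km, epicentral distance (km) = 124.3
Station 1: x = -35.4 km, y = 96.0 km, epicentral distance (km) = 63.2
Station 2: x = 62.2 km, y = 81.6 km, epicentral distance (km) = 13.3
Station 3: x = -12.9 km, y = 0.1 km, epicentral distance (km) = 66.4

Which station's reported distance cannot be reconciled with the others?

Solve using three stations at a time. Using Station 0, Station 1, Station 3 (subtract circle equations pairwise → linear system) gives (x, y) ≈ (16.2, 59.7).
Distances from that point to each station vs reported:
  Station 0: calculated 124.2 vs reported 124.3 → residual 0.1 km
  Station 1: calculated 63.1 vs reported 63.2 → residual 0.1 km
  Station 2: calculated 51.0 vs reported 13.3 → residual 37.7 km
  Station 3: calculated 66.3 vs reported 66.4 → residual 0.1 km
Station 0, Station 1, Station 3 are mutually consistent (residuals ≈ 0); Station 2 is off by 37.7 km.

Station 2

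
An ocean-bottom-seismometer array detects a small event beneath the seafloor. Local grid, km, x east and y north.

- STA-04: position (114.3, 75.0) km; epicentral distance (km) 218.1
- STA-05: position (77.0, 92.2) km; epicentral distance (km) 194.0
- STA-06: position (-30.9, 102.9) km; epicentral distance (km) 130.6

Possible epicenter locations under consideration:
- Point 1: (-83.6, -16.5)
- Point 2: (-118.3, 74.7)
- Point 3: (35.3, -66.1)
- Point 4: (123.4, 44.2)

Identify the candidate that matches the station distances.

For each candidate, compare |candidate − station| to the reported distance:
Point 1: residuals STA-04 0.1, STA-05 0.1, STA-06 0.1 → max 0.1 km
Point 2: residuals STA-04 14.5, STA-05 2.1, STA-06 38.8 → max 38.8 km
Point 3: residuals STA-04 56.4, STA-05 30.3, STA-06 50.9 → max 56.4 km
Point 4: residuals STA-04 186.0, STA-05 127.2, STA-06 34.5 → max 186.0 km
Only Point 1 has all residuals ≈ 0.

Point 1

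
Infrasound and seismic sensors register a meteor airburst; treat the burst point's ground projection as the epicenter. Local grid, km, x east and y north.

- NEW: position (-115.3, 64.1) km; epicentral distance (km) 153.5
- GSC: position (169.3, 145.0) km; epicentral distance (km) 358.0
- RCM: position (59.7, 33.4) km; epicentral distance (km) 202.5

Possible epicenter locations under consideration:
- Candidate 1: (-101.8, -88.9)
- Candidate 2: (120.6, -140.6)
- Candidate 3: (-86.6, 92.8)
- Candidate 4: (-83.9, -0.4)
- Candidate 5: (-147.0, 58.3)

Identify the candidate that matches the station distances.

Candidate 1

For each candidate, compare |candidate − station| to the reported distance:
Candidate 1: residuals NEW 0.1, GSC 0.1, RCM 0.1 → max 0.1 km
Candidate 2: residuals NEW 158.8, GSC 68.3, RCM 18.2 → max 158.8 km
Candidate 3: residuals NEW 112.9, GSC 96.8, RCM 44.6 → max 112.9 km
Candidate 4: residuals NEW 81.8, GSC 66.0, RCM 55.0 → max 81.8 km
Candidate 5: residuals NEW 121.3, GSC 30.0, RCM 5.7 → max 121.3 km
Only Candidate 1 has all residuals ≈ 0.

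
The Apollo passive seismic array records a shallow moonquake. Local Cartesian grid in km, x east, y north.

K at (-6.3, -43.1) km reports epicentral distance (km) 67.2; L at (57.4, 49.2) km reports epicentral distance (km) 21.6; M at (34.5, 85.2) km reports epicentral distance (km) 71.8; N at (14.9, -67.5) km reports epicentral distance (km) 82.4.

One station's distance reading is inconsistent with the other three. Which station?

Solve using three stations at a time. Using K, M, N (subtract circle equations pairwise → linear system) gives (x, y) ≈ (29.9, 13.5).
Distances from that point to each station vs reported:
  K: calculated 67.2 vs reported 67.2 → residual 0.0 km
  L: calculated 45.0 vs reported 21.6 → residual 23.4 km
  M: calculated 71.8 vs reported 71.8 → residual 0.0 km
  N: calculated 82.4 vs reported 82.4 → residual 0.0 km
K, M, N are mutually consistent (residuals ≈ 0); L is off by 23.4 km.

L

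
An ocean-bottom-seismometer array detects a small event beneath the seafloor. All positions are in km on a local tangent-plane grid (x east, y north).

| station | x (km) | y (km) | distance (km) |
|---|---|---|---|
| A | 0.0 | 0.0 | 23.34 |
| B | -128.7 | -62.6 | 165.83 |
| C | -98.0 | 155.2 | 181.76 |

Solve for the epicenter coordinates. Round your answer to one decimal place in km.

Circle about each station: x² + y² = 23.34²; (x + 128.7)² + (y + 62.6)² = 165.83²; (x + 98.0)² + (y − 155.2)² = 181.76².
Subtracting the A equation from the B and C equations removes the quadratic terms:
-257.4 x − 125.2 y = -6472.38
-196.0 x + 310.4 y = 1199.10
Solving the 2×2 system: x ≈ 17.8, y ≈ 15.1 km.
Check against A (with the unrounded x, y): √(x²+y²) = 23.34 ≈ 23.34 km. ✓

(17.8, 15.1)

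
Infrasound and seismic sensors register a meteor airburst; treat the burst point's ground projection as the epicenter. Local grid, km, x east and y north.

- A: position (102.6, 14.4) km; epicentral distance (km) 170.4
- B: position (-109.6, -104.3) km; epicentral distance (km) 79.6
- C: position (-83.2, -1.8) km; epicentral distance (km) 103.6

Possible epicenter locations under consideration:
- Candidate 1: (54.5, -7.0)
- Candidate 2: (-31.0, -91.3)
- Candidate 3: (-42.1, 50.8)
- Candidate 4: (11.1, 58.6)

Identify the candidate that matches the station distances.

Candidate 2

For each candidate, compare |candidate − station| to the reported distance:
Candidate 1: residuals A 117.8, B 111.2, C 34.2 → max 117.8 km
Candidate 2: residuals A 0.0, B 0.1, C 0.0 → max 0.1 km
Candidate 3: residuals A 21.2, B 89.6, C 36.8 → max 89.6 km
Candidate 4: residuals A 68.8, B 123.1, C 8.4 → max 123.1 km
Only Candidate 2 has all residuals ≈ 0.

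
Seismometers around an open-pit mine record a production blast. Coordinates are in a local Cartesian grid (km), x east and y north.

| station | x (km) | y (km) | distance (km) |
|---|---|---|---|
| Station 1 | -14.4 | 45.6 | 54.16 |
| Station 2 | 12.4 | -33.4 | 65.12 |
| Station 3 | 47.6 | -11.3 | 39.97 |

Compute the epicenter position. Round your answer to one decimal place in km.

x ≈ 36.5 km, y ≈ 27.1 km

Circle about each station: (x + 14.4)² + (y − 45.6)² = 54.16²; (x − 12.4)² + (y + 33.4)² = 65.12²; (x − 47.6)² + (y + 11.3)² = 39.97².
Subtracting the Station 1 equation from the Station 2 and Station 3 equations removes the quadratic terms:
53.6 x − 158.0 y = -2324.71
124.0 x − 113.8 y = 1442.43
Solving the 2×2 system: x ≈ 36.5, y ≈ 27.1 km.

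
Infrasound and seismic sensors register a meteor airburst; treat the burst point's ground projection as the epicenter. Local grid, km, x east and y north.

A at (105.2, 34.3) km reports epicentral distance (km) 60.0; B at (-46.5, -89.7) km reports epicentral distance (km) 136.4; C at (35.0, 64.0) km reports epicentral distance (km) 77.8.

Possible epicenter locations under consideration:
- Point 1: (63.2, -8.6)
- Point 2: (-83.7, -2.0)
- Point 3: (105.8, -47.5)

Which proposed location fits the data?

Point 1

For each candidate, compare |candidate − station| to the reported distance:
Point 1: residuals A 0.0, B 0.0, C 0.1 → max 0.1 km
Point 2: residuals A 132.4, B 41.1, C 58.0 → max 132.4 km
Point 3: residuals A 21.8, B 21.6, C 54.3 → max 54.3 km
Only Point 1 has all residuals ≈ 0.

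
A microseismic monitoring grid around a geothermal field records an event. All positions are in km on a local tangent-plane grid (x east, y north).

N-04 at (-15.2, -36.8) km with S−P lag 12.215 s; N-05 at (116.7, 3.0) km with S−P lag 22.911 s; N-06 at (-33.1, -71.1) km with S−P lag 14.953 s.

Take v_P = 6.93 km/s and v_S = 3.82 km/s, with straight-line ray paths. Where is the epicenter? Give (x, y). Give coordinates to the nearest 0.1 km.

Distance from S−P lag: d = Δt · v_P v_S / (v_P − v_S) = Δt · (6.93·3.82)/(6.93−3.82) ≈ 8.5121·Δt.
So d_N-04 = 103.98, d_N-05 = 195.02, d_N-06 = 127.28 km.
Circle about each station: (x + 15.2)² + (y + 36.8)² = 103.98²; (x − 116.7)² + (y − 3.0)² = 195.02²; (x + 33.1)² + (y + 71.1)² = 127.28².
Subtracting pairs of circle equations eliminates x²+y² and gives linear equations (the radical axes):
263.8 x + 79.6 y = -15178.35
-35.8 x − 68.6 y = -822.82
Solving the 2×2 system: x ≈ -72.6, y ≈ 49.9 km.

x ≈ -72.6 km, y ≈ 49.9 km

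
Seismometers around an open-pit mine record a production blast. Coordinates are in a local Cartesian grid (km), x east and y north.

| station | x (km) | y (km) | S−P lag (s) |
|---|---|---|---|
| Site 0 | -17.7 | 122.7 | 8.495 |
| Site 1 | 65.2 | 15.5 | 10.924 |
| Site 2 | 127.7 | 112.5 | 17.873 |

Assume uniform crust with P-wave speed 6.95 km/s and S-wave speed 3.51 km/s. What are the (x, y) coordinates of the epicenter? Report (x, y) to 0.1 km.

x ≈ 8.8 km, y ≈ 68.6 km

Distance from S−P lag: d = Δt · v_P v_S / (v_P − v_S) = Δt · (6.95·3.51)/(6.95−3.51) ≈ 7.0914·Δt.
So d_Site 0 = 60.24, d_Site 1 = 77.47, d_Site 2 = 126.75 km.
Circle about each station: (x + 17.7)² + (y − 122.7)² = 60.24²; (x − 65.2)² + (y − 15.5)² = 77.47²; (x − 127.7)² + (y − 112.5)² = 126.75².
Subtracting the Site 0 equation from the Site 1 and Site 2 equations removes the quadratic terms:
165.8 x − 214.4 y = -13250.03
290.8 x − 20.4 y = 1158.26
Solving the 2×2 system: x ≈ 8.8, y ≈ 68.6 km.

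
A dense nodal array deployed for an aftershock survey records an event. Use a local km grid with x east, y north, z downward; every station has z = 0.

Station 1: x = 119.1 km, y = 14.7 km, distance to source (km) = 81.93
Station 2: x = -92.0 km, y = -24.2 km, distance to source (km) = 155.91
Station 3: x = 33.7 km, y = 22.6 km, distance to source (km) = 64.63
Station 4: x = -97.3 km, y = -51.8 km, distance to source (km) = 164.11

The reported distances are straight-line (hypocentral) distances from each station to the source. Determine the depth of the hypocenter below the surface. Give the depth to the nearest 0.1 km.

Each station gives a sphere (x−x_i)² + (y−y_i)² + z² = d_i² (stations at z=0).
Subtracting the Station 1 sphere from Station 2 and Station 3: z² cancels, leaving linear equations in x and y:
-422.2 x − 77.8 y = -22946.66
-170.8 x + 15.8 y = -10218.96
Solving: x ≈ 57.999, y ≈ -19.798 km (keep extra digits for the depth step; rounded: 58.0, -19.8).
Then from the Station 1 sphere: z² = 81.93² − (x − 119.1)² − (y − 14.7)² with x = 57.999, y = -19.798, so z ≈ 42.298 ≈ 42.3 km.

depth ≈ 42.3 km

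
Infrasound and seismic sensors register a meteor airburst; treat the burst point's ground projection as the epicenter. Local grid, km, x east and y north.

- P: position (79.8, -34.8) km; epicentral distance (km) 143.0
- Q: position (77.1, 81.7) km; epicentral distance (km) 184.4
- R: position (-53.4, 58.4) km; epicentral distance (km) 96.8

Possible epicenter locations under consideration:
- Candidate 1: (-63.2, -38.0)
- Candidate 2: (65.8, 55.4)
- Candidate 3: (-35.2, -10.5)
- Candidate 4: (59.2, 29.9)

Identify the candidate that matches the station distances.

For each candidate, compare |candidate − station| to the reported distance:
Candidate 1: residuals P 0.0, Q 0.0, R 0.1 → max 0.1 km
Candidate 2: residuals P 51.7, Q 155.8, R 22.4 → max 155.8 km
Candidate 3: residuals P 25.5, Q 39.1, R 25.5 → max 39.1 km
Candidate 4: residuals P 75.1, Q 129.6, R 19.4 → max 129.6 km
Only Candidate 1 has all residuals ≈ 0.

Candidate 1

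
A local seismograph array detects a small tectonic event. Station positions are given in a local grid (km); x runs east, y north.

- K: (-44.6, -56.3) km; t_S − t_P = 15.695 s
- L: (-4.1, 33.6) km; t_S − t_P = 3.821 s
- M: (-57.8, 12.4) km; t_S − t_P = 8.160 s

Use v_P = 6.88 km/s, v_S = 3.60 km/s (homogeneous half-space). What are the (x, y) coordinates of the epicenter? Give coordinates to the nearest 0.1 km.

x ≈ -17.6 km, y ≈ 59.1 km

Distance from S−P lag: d = Δt · v_P v_S / (v_P − v_S) = Δt · (6.88·3.60)/(6.88−3.60) ≈ 7.5512·Δt.
So d_K = 118.52, d_L = 28.85, d_M = 61.62 km.
Circle about each station: (x + 44.6)² + (y + 56.3)² = 118.52²; (x + 4.1)² + (y − 33.6)² = 28.85²; (x + 57.8)² + (y − 12.4)² = 61.62².
Subtracting the K equation from the L and M equations removes the quadratic terms:
81.0 x + 179.8 y = 9201.59
-26.4 x + 137.4 y = 8585.72
Solving the 2×2 system: x ≈ -17.6, y ≈ 59.1 km.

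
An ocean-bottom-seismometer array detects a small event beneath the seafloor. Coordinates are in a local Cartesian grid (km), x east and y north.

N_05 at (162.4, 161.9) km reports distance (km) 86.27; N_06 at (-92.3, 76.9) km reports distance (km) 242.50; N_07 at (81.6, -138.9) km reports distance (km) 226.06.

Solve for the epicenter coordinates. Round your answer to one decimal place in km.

150.2 km east, 76.5 km north

Circle about each station: (x − 162.4)² + (y − 161.9)² = 86.27²; (x + 92.3)² + (y − 76.9)² = 242.50²; (x − 81.6)² + (y + 138.9)² = 226.06².
Subtracting pairs of circle equations eliminates x²+y² and gives linear equations (the radical axes):
-509.4 x − 170.0 y = -89516.21
-161.6 x − 601.6 y = -70294.21
Solving the 2×2 system: x ≈ 150.2, y ≈ 76.5 km.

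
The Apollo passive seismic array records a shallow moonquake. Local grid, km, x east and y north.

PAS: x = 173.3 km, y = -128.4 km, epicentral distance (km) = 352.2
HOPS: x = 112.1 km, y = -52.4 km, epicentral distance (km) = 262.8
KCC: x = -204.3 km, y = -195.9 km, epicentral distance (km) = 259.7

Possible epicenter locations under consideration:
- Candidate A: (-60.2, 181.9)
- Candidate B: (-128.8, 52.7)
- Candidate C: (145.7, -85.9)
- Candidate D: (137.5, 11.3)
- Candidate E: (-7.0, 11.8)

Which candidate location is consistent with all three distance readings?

For each candidate, compare |candidate − station| to the reported distance:
Candidate A: residuals PAS 36.1, HOPS 28.0, KCC 144.6 → max 144.6 km
Candidate B: residuals PAS 0.0, HOPS 0.0, KCC 0.1 → max 0.1 km
Candidate C: residuals PAS 301.5, HOPS 215.4, KCC 107.2 → max 301.5 km
Candidate D: residuals PAS 208.0, HOPS 194.2, KCC 140.0 → max 208.0 km
Candidate E: residuals PAS 123.8, HOPS 127.5, KCC 26.8 → max 127.5 km
Only Candidate B has all residuals ≈ 0.

Candidate B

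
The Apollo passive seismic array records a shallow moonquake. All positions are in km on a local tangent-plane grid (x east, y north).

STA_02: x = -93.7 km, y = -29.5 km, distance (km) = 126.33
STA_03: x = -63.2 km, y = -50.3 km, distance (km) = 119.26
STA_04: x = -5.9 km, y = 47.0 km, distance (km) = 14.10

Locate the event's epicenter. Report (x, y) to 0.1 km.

x ≈ 8.1 km, y ≈ 45.3 km

Circle about each station: (x + 93.7)² + (y + 29.5)² = 126.33²; (x + 63.2)² + (y + 50.3)² = 119.26²; (x + 5.9)² + (y − 47.0)² = 14.10².
Subtracting the STA_02 equation from the STA_03 and STA_04 equations removes the quadratic terms:
61.0 x − 41.6 y = -1389.29
175.6 x + 153.0 y = 8354.33
Solving the 2×2 system: x ≈ 8.1, y ≈ 45.3 km.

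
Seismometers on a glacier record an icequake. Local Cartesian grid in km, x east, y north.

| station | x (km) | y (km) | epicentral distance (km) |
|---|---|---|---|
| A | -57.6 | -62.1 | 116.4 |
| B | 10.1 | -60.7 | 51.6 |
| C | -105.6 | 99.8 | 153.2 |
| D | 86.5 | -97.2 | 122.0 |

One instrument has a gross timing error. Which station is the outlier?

Solve using three stations at a time. Using B, C, D (subtract circle equations pairwise → linear system) gives (x, y) ≈ (1.3, -9.9).
Distances from that point to each station vs reported:
  A: calculated 78.7 vs reported 116.4 → residual 37.7 km
  B: calculated 51.5 vs reported 51.6 → residual 0.1 km
  C: calculated 153.2 vs reported 153.2 → residual 0.0 km
  D: calculated 122.0 vs reported 122.0 → residual 0.0 km
B, C, D are mutually consistent (residuals ≈ 0); A is off by 37.7 km.

A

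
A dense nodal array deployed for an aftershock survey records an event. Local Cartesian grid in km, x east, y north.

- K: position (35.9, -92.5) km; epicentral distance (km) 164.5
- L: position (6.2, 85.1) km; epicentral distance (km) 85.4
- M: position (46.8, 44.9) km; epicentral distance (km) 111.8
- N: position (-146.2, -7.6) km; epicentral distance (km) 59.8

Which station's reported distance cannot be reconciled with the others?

N

Solve using three stations at a time. Using K, L, M (subtract circle equations pairwise → linear system) gives (x, y) ≈ (-64.7, 37.6).
Distances from that point to each station vs reported:
  K: calculated 164.5 vs reported 164.5 → residual 0.0 km
  L: calculated 85.4 vs reported 85.4 → residual 0.0 km
  M: calculated 111.8 vs reported 111.8 → residual 0.0 km
  N: calculated 93.2 vs reported 59.8 → residual 33.4 km
K, L, M are mutually consistent (residuals ≈ 0); N is off by 33.4 km.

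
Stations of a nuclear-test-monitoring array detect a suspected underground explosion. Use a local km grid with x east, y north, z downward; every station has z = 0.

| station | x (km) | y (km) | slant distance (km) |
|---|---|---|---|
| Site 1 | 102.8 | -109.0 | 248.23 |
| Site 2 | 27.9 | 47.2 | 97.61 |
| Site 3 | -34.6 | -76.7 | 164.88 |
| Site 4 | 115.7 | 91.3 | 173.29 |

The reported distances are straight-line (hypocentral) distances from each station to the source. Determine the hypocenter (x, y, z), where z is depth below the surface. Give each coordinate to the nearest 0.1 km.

Each station gives a sphere (x−x_i)² + (y−y_i)² + z² = d_i² (stations at z=0).
Subtracting the Site 1 sphere from Site 2 and Site 3: z² cancels, leaving linear equations in x and y:
-149.8 x + 312.4 y = 32647.83
-274.8 x + 64.6 y = 19063.93
Solving: x ≈ -50.499, y ≈ 80.292 km (keep extra digits for the depth step; rounded: -50.5, 80.3).
Then from the Site 1 sphere: z² = 248.23² − (x − 102.8)² − (y + 109.0)² with x = -50.499, y = 80.292, so z ≈ 47.813 ≈ 47.8 km.
Check against Site 4 (with the unrounded solution): distance 173.29 ≈ 173.29 km. ✓

(-50.5, 80.3, 47.8)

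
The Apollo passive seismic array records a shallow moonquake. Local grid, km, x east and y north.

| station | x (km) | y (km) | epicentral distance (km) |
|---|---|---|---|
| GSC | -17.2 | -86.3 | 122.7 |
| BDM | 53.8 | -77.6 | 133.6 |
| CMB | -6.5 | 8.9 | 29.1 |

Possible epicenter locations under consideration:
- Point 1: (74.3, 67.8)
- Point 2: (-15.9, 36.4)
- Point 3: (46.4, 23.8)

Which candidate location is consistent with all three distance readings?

Point 2

For each candidate, compare |candidate − station| to the reported distance:
Point 1: residuals GSC 56.5, BDM 13.2, CMB 70.9 → max 70.9 km
Point 2: residuals GSC 0.0, BDM 0.0, CMB 0.0 → max 0.0 km
Point 3: residuals GSC 4.4, BDM 31.9, CMB 25.9 → max 31.9 km
Only Point 2 has all residuals ≈ 0.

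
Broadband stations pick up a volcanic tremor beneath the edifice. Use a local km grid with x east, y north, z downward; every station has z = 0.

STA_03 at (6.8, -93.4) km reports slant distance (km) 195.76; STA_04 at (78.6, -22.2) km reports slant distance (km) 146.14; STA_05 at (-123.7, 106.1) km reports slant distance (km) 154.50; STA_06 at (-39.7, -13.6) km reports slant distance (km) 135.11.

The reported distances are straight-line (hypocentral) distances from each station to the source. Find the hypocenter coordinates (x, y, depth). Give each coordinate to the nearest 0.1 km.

(14.2, 90.1, 67.8)

Each station gives a sphere (x−x_i)² + (y−y_i)² + z² = d_i² (stations at z=0).
Subtracting the STA_03 sphere from STA_04 and STA_05: z² cancels, leaving linear equations in x and y:
143.6 x + 142.4 y = 14866.08
-261.0 x + 399.0 y = 32240.83
Solving: x ≈ 14.190, y ≈ 90.087 km (keep extra digits for the depth step; rounded: 14.2, 90.1).
Then from the STA_03 sphere: z² = 195.76² − (x − 6.8)² − (y + 93.4)² with x = 14.190, y = 90.087, so z ≈ 67.822 ≈ 67.8 km.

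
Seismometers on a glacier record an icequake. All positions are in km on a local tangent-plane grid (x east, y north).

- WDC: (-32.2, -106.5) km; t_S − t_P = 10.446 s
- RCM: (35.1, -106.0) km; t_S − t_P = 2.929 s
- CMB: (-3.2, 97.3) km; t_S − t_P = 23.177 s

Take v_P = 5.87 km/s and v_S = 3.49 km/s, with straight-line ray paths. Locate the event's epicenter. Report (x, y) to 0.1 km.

Distance from S−P lag: d = Δt · v_P v_S / (v_P − v_S) = Δt · (5.87·3.49)/(5.87−3.49) ≈ 8.6077·Δt.
So d_WDC = 89.92, d_RCM = 25.21, d_CMB = 199.50 km.
Circle about each station: (x + 32.2)² + (y + 106.5)² = 89.92²; (x − 35.1)² + (y + 106.0)² = 25.21²; (x + 3.2)² + (y − 97.3)² = 199.50².
Subtracting pairs of circle equations eliminates x²+y² and gives linear equations (the radical axes):
134.6 x + 1.0 y = 7538.98
58.0 x + 407.6 y = -34616.20
Solving the 2×2 system: x ≈ 56.7, y ≈ -93.0 km.

x ≈ 56.7 km, y ≈ -93.0 km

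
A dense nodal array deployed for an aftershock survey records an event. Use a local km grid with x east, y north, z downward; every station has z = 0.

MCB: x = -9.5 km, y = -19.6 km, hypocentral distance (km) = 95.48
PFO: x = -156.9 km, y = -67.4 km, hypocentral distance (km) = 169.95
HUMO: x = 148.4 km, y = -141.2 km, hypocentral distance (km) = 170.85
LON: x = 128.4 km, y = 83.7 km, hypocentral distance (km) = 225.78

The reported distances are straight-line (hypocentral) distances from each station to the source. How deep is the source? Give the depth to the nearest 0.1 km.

z ≈ 64.4 km

Each station gives a sphere (x−x_i)² + (y−y_i)² + z² = d_i² (stations at z=0).
Subtracting the MCB sphere from PFO and HUMO: z² cancels, leaving linear equations in x and y:
-294.8 x − 95.6 y = 8919.39
315.8 x − 243.2 y = 21412.30
Solving: x ≈ -1.199, y ≈ -89.601 km (keep extra digits for the depth step; rounded: -1.2, -89.6).
Then from the MCB sphere: z² = 95.48² − (x + 9.5)² − (y + 19.6)² with x = -1.199, y = -89.601, so z ≈ 64.400 ≈ 64.4 km.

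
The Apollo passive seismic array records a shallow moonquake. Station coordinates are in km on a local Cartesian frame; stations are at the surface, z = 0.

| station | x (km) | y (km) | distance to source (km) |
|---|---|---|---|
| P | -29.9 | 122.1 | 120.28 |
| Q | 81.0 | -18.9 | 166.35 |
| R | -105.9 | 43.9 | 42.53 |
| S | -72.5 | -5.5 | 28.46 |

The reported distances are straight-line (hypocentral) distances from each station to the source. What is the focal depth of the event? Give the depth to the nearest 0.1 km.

Each station gives a sphere (x−x_i)² + (y−y_i)² + z² = d_i² (stations at z=0).
Subtracting the P sphere from Q and R: z² cancels, leaving linear equations in x and y:
221.8 x − 282.0 y = -22089.25
-152.0 x − 156.4 y = 9998.08
Solving: x ≈ -80.902, y ≈ 14.699 km (keep extra digits for the depth step; rounded: -80.9, 14.7).
Then from the P sphere: z² = 120.28² − (x + 29.9)² − (y − 122.1)² with x = -80.902, y = 14.699, so z ≈ 18.196 ≈ 18.2 km.
Check against S (with the unrounded solution): distance 28.46 ≈ 28.46 km. ✓

depth ≈ 18.2 km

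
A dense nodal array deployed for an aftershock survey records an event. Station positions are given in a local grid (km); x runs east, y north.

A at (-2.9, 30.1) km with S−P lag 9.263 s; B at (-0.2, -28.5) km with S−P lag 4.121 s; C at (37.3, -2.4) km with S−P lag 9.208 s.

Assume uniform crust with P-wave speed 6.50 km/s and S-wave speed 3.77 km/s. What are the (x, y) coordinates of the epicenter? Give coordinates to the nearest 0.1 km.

Distance from S−P lag: d = Δt · v_P v_S / (v_P − v_S) = Δt · (6.50·3.77)/(6.50−3.77) ≈ 8.9762·Δt.
So d_A = 83.15, d_B = 36.99, d_C = 82.65 km.
Circle about each station: (x + 2.9)² + (y − 30.1)² = 83.15²; (x + 0.2)² + (y + 28.5)² = 36.99²; (x − 37.3)² + (y + 2.4)² = 82.65².
Subtracting the A equation from the B and C equations removes the quadratic terms:
5.4 x − 117.2 y = 5443.53
80.4 x − 65.0 y = 565.53
Solving the 2×2 system: x ≈ -31.7, y ≈ -47.9 km.
Check against A (with the unrounded x, y): √((x + 2.9)²+(y − 30.1)²) = 83.15 ≈ 83.15 km. ✓

x ≈ -31.7 km, y ≈ -47.9 km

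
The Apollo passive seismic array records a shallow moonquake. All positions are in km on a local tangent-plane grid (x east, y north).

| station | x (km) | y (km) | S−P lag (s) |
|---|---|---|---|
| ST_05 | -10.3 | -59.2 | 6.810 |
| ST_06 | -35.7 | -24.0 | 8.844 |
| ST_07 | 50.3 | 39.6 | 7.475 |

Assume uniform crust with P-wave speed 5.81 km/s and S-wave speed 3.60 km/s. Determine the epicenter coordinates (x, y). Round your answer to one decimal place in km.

Distance from S−P lag: d = Δt · v_P v_S / (v_P − v_S) = Δt · (5.81·3.60)/(5.81−3.60) ≈ 9.4643·Δt.
So d_ST_05 = 64.45, d_ST_06 = 83.70, d_ST_07 = 70.75 km.
Circle about each station: (x + 10.3)² + (y + 59.2)² = 64.45²; (x + 35.7)² + (y + 24.0)² = 83.70²; (x − 50.3)² + (y − 39.6)² = 70.75².
Subtracting the ST_05 equation from the ST_06 and ST_07 equations removes the quadratic terms:
-50.8 x + 70.4 y = -4612.13
121.2 x + 197.6 y = -364.24
Solving the 2×2 system: x ≈ 47.7, y ≈ -31.1 km.

47.7 km east, -31.1 km north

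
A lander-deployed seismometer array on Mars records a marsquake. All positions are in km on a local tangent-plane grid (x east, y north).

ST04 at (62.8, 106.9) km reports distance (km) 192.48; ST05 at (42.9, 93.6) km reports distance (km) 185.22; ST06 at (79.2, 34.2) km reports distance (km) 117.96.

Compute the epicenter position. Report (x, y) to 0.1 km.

x ≈ 105.0 km, y ≈ -80.9 km

Circle about each station: (x − 62.8)² + (y − 106.9)² = 192.48²; (x − 42.9)² + (y − 93.6)² = 185.22²; (x − 79.2)² + (y − 34.2)² = 117.96².
Subtracting pairs of circle equations eliminates x²+y² and gives linear equations (the radical axes):
-39.8 x − 26.6 y = -2027.98
32.8 x − 145.4 y = 15204.82
Solving the 2×2 system: x ≈ 105.0, y ≈ -80.9 km.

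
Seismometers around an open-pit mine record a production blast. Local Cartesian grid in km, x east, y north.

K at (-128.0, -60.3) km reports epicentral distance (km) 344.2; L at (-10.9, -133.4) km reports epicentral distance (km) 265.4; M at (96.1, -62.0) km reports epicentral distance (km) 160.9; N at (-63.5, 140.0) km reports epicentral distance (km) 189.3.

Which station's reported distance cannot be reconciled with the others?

Solve using three stations at a time. Using L, M, N (subtract circle equations pairwise → linear system) gives (x, y) ≈ (120.9, 97.0).
Distances from that point to each station vs reported:
  K: calculated 294.4 vs reported 344.2 → residual 49.8 km
  L: calculated 265.4 vs reported 265.4 → residual 0.0 km
  M: calculated 160.9 vs reported 160.9 → residual 0.0 km
  N: calculated 189.3 vs reported 189.3 → residual 0.0 km
L, M, N are mutually consistent (residuals ≈ 0); K is off by 49.8 km.

K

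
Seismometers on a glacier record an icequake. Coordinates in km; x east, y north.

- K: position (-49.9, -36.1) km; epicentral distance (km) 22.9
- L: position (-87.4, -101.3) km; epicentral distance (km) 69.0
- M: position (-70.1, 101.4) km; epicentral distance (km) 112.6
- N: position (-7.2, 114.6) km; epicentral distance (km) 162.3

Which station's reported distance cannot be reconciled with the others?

Solve using three stations at a time. Using K, L, N (subtract circle equations pairwise → linear system) gives (x, y) ≈ (-72.6, -33.9).
Distances from that point to each station vs reported:
  K: calculated 22.9 vs reported 22.9 → residual 0.0 km
  L: calculated 69.0 vs reported 69.0 → residual 0.0 km
  M: calculated 135.3 vs reported 112.6 → residual 22.7 km
  N: calculated 162.3 vs reported 162.3 → residual 0.0 km
K, L, N are mutually consistent (residuals ≈ 0); M is off by 22.7 km.

M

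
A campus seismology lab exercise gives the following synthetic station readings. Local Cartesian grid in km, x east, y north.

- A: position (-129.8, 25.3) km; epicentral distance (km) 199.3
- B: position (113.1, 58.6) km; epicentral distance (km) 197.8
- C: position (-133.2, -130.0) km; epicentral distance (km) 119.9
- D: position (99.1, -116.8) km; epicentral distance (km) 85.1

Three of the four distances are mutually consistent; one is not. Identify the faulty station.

C

Solve using three stations at a time. Using A, B, D (subtract circle equations pairwise → linear system) gives (x, y) ≈ (14.1, -112.6).
Distances from that point to each station vs reported:
  A: calculated 199.3 vs reported 199.3 → residual 0.0 km
  B: calculated 197.8 vs reported 197.8 → residual 0.0 km
  C: calculated 148.3 vs reported 119.9 → residual 28.4 km
  D: calculated 85.1 vs reported 85.1 → residual 0.0 km
A, B, D are mutually consistent (residuals ≈ 0); C is off by 28.4 km.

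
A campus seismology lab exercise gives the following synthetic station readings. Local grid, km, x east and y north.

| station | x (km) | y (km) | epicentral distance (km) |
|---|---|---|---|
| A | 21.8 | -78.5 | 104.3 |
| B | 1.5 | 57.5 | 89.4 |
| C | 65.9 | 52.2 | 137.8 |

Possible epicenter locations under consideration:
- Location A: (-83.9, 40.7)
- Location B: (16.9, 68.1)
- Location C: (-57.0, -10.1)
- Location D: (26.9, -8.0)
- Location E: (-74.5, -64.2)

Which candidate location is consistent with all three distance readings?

For each candidate, compare |candidate − station| to the reported distance:
Location A: residuals A 55.0, B 2.4, C 12.4 → max 55.0 km
Location B: residuals A 42.4, B 70.7, C 86.3 → max 86.3 km
Location C: residuals A 0.0, B 0.0, C 0.0 → max 0.0 km
Location D: residuals A 33.6, B 19.1, C 66.1 → max 66.1 km
Location E: residuals A 6.9, B 54.1, C 44.6 → max 54.1 km
Only Location C has all residuals ≈ 0.

Location C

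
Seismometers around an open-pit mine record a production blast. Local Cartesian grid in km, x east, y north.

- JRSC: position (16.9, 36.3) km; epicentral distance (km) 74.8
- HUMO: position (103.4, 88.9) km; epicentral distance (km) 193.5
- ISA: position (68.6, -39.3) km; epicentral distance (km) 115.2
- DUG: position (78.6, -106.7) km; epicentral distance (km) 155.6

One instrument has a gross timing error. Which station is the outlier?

HUMO

Solve using three stations at a time. Using JRSC, ISA, DUG (subtract circle equations pairwise → linear system) gives (x, y) ≈ (-42.6, -9.1).
Distances from that point to each station vs reported:
  JRSC: calculated 74.8 vs reported 74.8 → residual 0.0 km
  HUMO: calculated 175.8 vs reported 193.5 → residual 17.7 km
  ISA: calculated 115.2 vs reported 115.2 → residual 0.0 km
  DUG: calculated 155.6 vs reported 155.6 → residual 0.0 km
JRSC, ISA, DUG are mutually consistent (residuals ≈ 0); HUMO is off by 17.7 km.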